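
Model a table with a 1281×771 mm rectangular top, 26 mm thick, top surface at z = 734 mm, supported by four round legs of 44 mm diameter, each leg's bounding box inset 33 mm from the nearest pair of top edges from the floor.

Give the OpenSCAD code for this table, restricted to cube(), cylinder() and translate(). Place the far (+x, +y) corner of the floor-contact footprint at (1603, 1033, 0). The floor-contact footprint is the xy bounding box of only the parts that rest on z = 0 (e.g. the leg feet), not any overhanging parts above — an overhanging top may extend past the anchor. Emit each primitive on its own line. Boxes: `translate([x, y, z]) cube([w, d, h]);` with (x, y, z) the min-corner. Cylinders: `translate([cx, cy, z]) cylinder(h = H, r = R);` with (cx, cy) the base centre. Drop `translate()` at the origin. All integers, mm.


translate([355, 295, 708]) cube([1281, 771, 26]);
translate([410, 350, 0]) cylinder(h = 708, r = 22);
translate([1581, 350, 0]) cylinder(h = 708, r = 22);
translate([410, 1011, 0]) cylinder(h = 708, r = 22);
translate([1581, 1011, 0]) cylinder(h = 708, r = 22);


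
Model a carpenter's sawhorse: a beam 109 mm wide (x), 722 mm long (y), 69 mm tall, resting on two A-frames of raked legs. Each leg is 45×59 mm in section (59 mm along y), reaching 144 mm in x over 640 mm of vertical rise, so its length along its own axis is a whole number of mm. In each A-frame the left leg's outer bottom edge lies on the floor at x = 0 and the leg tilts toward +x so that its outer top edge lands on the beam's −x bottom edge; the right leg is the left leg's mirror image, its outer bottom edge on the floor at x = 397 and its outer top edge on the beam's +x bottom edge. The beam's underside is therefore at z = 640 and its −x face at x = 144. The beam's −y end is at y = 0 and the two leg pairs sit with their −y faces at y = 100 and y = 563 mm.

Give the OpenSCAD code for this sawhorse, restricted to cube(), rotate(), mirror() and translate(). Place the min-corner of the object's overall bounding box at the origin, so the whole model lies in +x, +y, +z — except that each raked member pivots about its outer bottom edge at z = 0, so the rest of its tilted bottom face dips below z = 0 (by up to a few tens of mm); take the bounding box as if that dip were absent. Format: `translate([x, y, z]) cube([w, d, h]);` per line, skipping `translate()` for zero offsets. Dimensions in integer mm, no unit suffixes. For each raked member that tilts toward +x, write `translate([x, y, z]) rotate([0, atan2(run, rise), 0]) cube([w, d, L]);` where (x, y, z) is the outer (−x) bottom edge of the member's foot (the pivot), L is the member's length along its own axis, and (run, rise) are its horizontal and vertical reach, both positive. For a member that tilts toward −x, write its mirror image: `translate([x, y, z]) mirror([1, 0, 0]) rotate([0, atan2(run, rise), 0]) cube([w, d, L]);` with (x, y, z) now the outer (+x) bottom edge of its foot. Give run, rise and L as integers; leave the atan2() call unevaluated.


// leg length = √(144² + 640²) = 656
// right-leg outer foot x = 2·144 + 109 = 397
// beam min-corner = (144, 0, 640)
translate([144, 0, 640]) cube([109, 722, 69]);
translate([0, 100, 0]) rotate([0, atan2(144, 640), 0]) cube([45, 59, 656]);
translate([397, 100, 0]) mirror([1, 0, 0]) rotate([0, atan2(144, 640), 0]) cube([45, 59, 656]);
translate([0, 563, 0]) rotate([0, atan2(144, 640), 0]) cube([45, 59, 656]);
translate([397, 563, 0]) mirror([1, 0, 0]) rotate([0, atan2(144, 640), 0]) cube([45, 59, 656]);


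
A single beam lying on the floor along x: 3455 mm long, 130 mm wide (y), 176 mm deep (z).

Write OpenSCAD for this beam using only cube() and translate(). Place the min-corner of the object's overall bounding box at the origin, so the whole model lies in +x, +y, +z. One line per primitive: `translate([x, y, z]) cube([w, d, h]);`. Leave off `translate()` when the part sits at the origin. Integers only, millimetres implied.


cube([3455, 130, 176]);


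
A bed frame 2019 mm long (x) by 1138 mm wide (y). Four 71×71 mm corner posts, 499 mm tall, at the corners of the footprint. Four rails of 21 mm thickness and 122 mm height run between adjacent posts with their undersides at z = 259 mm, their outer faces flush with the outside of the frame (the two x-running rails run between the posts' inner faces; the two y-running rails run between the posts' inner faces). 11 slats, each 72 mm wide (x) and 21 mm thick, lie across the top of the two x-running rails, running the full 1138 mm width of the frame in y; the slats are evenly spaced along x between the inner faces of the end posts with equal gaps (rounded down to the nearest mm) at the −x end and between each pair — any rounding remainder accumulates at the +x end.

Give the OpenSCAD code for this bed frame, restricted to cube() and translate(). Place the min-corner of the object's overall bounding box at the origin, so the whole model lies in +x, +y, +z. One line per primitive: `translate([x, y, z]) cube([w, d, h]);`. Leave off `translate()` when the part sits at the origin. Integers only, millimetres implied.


// slat z = rail_z + rail_h = 259 + 122 = 381
// slat gap = ⌊(1877 − 11·72) / 12⌋ = 90
cube([71, 71, 499]);
translate([0, 1067, 0]) cube([71, 71, 499]);
translate([1948, 0, 0]) cube([71, 71, 499]);
translate([1948, 1067, 0]) cube([71, 71, 499]);
translate([71, 0, 259]) cube([1877, 21, 122]);
translate([71, 1117, 259]) cube([1877, 21, 122]);
translate([0, 71, 259]) cube([21, 996, 122]);
translate([1998, 71, 259]) cube([21, 996, 122]);
translate([161, 0, 381]) cube([72, 1138, 21]);
translate([323, 0, 381]) cube([72, 1138, 21]);
translate([485, 0, 381]) cube([72, 1138, 21]);
translate([647, 0, 381]) cube([72, 1138, 21]);
translate([809, 0, 381]) cube([72, 1138, 21]);
translate([971, 0, 381]) cube([72, 1138, 21]);
translate([1133, 0, 381]) cube([72, 1138, 21]);
translate([1295, 0, 381]) cube([72, 1138, 21]);
translate([1457, 0, 381]) cube([72, 1138, 21]);
translate([1619, 0, 381]) cube([72, 1138, 21]);
translate([1781, 0, 381]) cube([72, 1138, 21]);


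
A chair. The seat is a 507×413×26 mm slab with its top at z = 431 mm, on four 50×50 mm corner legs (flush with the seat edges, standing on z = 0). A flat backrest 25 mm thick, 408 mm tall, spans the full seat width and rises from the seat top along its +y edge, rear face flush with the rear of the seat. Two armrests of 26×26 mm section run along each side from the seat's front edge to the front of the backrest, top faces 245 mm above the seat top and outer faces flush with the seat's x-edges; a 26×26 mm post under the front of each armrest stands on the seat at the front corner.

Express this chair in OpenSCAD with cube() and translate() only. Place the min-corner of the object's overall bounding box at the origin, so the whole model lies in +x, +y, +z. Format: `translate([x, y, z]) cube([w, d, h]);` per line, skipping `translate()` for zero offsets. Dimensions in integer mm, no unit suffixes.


translate([0, 0, 405]) cube([507, 413, 26]);
cube([50, 50, 405]);
translate([457, 0, 0]) cube([50, 50, 405]);
translate([0, 363, 0]) cube([50, 50, 405]);
translate([457, 363, 0]) cube([50, 50, 405]);
translate([0, 388, 431]) cube([507, 25, 408]);
translate([0, 0, 650]) cube([26, 388, 26]);
translate([481, 0, 650]) cube([26, 388, 26]);
translate([0, 0, 431]) cube([26, 26, 219]);
translate([481, 0, 431]) cube([26, 26, 219]);


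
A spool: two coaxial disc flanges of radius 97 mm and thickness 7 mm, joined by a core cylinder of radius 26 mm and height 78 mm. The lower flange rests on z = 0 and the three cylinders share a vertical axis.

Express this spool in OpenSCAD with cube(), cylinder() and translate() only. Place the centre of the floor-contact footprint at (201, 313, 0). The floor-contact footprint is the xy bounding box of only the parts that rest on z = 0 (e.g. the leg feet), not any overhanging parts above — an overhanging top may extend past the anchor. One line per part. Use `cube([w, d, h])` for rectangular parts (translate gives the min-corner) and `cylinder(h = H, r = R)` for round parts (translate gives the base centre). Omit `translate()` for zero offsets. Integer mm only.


translate([201, 313, 0]) cylinder(h = 7, r = 97);
translate([201, 313, 7]) cylinder(h = 78, r = 26);
translate([201, 313, 85]) cylinder(h = 7, r = 97);


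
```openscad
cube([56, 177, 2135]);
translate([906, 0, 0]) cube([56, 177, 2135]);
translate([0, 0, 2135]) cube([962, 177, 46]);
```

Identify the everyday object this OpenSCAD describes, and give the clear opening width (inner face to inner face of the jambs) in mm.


A door frame. The clear opening width is 850 mm.

Two 2135 mm tall posts with a header on top — a door frame. The left jamb is 56 mm wide at x = 0; the right jamb starts at x = 906. The clear opening is 906 − 56 = 850 mm.


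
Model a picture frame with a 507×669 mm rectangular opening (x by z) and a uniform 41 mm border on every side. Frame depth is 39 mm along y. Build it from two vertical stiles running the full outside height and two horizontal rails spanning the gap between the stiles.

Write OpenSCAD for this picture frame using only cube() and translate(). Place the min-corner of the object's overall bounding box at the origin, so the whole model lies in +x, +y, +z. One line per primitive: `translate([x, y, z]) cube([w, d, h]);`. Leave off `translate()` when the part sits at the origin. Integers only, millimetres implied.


cube([41, 39, 751]);
translate([548, 0, 0]) cube([41, 39, 751]);
translate([41, 0, 0]) cube([507, 39, 41]);
translate([41, 0, 710]) cube([507, 39, 41]);


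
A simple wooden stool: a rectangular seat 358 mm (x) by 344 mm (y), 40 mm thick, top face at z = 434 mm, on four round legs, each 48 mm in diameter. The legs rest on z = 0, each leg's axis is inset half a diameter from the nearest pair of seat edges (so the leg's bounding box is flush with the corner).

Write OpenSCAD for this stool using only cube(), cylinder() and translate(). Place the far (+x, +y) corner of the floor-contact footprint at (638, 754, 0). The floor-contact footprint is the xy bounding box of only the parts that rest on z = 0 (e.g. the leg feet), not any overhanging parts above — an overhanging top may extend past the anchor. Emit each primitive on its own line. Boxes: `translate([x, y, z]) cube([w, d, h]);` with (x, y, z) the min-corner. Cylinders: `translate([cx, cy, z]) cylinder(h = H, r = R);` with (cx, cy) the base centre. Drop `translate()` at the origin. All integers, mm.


translate([280, 410, 394]) cube([358, 344, 40]);
translate([304, 434, 0]) cylinder(h = 394, r = 24);
translate([614, 434, 0]) cylinder(h = 394, r = 24);
translate([304, 730, 0]) cylinder(h = 394, r = 24);
translate([614, 730, 0]) cylinder(h = 394, r = 24);


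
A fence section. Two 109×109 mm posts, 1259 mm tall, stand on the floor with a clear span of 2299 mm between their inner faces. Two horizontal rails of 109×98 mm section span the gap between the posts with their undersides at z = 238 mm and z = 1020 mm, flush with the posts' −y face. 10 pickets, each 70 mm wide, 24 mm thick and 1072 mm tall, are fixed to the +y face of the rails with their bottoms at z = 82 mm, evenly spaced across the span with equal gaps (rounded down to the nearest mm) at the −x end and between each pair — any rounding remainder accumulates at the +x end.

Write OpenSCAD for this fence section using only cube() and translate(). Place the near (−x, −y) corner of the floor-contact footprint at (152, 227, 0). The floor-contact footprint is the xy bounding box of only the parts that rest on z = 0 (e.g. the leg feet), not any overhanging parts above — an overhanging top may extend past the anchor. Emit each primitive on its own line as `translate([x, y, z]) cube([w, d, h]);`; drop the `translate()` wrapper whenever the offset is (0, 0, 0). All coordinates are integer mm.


translate([152, 227, 0]) cube([109, 109, 1259]);
translate([2560, 227, 0]) cube([109, 109, 1259]);
translate([261, 227, 238]) cube([2299, 109, 98]);
translate([261, 227, 1020]) cube([2299, 109, 98]);
translate([406, 336, 82]) cube([70, 24, 1072]);
translate([621, 336, 82]) cube([70, 24, 1072]);
translate([836, 336, 82]) cube([70, 24, 1072]);
translate([1051, 336, 82]) cube([70, 24, 1072]);
translate([1266, 336, 82]) cube([70, 24, 1072]);
translate([1481, 336, 82]) cube([70, 24, 1072]);
translate([1696, 336, 82]) cube([70, 24, 1072]);
translate([1911, 336, 82]) cube([70, 24, 1072]);
translate([2126, 336, 82]) cube([70, 24, 1072]);
translate([2341, 336, 82]) cube([70, 24, 1072]);


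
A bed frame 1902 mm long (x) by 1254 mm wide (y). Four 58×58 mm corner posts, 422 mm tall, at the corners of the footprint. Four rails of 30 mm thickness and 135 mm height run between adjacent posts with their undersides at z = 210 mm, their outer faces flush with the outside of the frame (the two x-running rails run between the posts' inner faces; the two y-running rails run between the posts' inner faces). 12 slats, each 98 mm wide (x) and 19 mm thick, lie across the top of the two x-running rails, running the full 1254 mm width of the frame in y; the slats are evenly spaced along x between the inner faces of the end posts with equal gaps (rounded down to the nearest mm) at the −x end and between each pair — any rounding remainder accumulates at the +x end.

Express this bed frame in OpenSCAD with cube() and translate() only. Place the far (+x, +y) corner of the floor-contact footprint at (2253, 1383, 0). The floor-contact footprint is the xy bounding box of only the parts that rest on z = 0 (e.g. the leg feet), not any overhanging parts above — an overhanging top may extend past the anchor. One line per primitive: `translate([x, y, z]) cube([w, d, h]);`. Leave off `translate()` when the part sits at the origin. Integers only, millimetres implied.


// slat z = rail_z + rail_h = 210 + 135 = 345
// slat gap = ⌊(1786 − 12·98) / 13⌋ = 46
translate([351, 129, 0]) cube([58, 58, 422]);
translate([351, 1325, 0]) cube([58, 58, 422]);
translate([2195, 129, 0]) cube([58, 58, 422]);
translate([2195, 1325, 0]) cube([58, 58, 422]);
translate([409, 129, 210]) cube([1786, 30, 135]);
translate([409, 1353, 210]) cube([1786, 30, 135]);
translate([351, 187, 210]) cube([30, 1138, 135]);
translate([2223, 187, 210]) cube([30, 1138, 135]);
translate([455, 129, 345]) cube([98, 1254, 19]);
translate([599, 129, 345]) cube([98, 1254, 19]);
translate([743, 129, 345]) cube([98, 1254, 19]);
translate([887, 129, 345]) cube([98, 1254, 19]);
translate([1031, 129, 345]) cube([98, 1254, 19]);
translate([1175, 129, 345]) cube([98, 1254, 19]);
translate([1319, 129, 345]) cube([98, 1254, 19]);
translate([1463, 129, 345]) cube([98, 1254, 19]);
translate([1607, 129, 345]) cube([98, 1254, 19]);
translate([1751, 129, 345]) cube([98, 1254, 19]);
translate([1895, 129, 345]) cube([98, 1254, 19]);
translate([2039, 129, 345]) cube([98, 1254, 19]);


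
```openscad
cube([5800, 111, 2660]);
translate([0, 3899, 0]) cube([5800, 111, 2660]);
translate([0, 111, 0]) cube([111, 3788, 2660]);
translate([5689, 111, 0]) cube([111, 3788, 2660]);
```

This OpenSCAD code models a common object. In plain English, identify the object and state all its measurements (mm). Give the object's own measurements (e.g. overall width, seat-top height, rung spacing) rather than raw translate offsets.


The wall frame of a small rectangular building: four walls, each 2660 mm tall and 111 mm thick, enclosing a footprint 5800 mm (x) by 4010 mm (y) outside-to-outside, with no floor or roof. The front and back walls (the −y and +y sides) span the full width; the two side walls fit between them.


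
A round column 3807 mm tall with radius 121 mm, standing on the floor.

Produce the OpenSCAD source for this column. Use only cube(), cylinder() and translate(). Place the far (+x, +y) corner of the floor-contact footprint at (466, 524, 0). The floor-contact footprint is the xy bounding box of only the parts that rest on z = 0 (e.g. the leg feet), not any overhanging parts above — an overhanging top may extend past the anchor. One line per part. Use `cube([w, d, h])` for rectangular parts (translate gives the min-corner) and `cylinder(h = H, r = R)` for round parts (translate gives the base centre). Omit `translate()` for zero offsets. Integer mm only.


translate([345, 403, 0]) cylinder(h = 3807, r = 121);


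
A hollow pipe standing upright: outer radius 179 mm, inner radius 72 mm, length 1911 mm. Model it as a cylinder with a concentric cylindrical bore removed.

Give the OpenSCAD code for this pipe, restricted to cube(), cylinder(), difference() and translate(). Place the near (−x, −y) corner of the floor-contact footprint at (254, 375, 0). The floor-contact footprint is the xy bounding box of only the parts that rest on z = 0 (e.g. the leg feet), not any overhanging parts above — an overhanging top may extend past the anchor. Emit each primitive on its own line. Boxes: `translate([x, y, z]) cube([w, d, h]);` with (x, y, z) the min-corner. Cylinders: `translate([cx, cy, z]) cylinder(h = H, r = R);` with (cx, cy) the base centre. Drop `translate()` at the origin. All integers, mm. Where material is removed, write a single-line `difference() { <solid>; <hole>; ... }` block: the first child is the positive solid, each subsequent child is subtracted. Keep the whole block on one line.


difference() { translate([433, 554, 0]) cylinder(h = 1911, r = 179); translate([433, 554, 0]) cylinder(h = 1911, r = 72); }


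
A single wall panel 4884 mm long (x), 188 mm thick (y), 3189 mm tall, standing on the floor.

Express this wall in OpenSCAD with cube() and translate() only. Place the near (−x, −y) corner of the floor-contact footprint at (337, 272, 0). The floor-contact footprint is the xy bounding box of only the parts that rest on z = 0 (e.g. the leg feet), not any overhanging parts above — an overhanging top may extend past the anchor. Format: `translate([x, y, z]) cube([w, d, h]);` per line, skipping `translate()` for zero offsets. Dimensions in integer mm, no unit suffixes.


translate([337, 272, 0]) cube([4884, 188, 3189]);


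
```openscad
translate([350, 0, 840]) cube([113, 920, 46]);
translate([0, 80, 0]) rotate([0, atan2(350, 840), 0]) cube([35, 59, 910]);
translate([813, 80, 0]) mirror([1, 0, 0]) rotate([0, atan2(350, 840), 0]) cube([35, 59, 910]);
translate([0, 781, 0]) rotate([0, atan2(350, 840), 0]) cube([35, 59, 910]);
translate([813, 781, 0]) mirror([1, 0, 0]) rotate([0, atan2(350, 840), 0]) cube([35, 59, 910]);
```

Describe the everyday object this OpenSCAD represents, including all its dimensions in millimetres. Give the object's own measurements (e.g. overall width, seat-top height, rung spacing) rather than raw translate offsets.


A sawhorse. A 113×920×46 mm beam (x, y, z) sits on two A-frame leg pairs. Each pair is two raked legs of 35×59 mm section (59 mm along y) splaying symmetrically in x. Each leg rises 840 mm vertically over 350 mm of horizontal reach and is 910 mm long along its own axis. Every leg's outer bottom edge rests on the floor and its outer top edge meets a bottom edge of the beam — the left legs (tilting toward +x) meet the beam's −x bottom edge, the right legs (their mirror images, tilting toward −x) meet its +x bottom edge — so the leg tops tuck under the beam, the beam's underside is 840 mm above the floor, and the feet are 813 mm apart outside-to-outside with the beam centred between them. The two leg pairs are set in 80 mm from either end of the beam.


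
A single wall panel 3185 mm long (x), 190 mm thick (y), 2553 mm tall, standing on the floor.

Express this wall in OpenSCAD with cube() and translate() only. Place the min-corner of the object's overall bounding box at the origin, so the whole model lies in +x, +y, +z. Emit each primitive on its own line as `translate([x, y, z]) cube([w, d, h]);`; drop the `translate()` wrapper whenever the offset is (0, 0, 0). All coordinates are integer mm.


cube([3185, 190, 2553]);


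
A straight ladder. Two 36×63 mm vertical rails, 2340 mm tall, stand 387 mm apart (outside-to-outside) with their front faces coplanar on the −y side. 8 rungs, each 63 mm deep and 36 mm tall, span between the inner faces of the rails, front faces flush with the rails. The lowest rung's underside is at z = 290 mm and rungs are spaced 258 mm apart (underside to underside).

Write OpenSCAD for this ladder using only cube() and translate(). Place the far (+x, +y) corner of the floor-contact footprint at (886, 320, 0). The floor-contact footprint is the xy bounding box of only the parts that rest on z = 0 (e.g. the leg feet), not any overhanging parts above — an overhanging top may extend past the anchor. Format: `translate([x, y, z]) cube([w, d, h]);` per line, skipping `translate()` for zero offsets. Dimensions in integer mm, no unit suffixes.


translate([499, 257, 0]) cube([36, 63, 2340]);
translate([850, 257, 0]) cube([36, 63, 2340]);
translate([535, 257, 290]) cube([315, 63, 36]);
translate([535, 257, 548]) cube([315, 63, 36]);
translate([535, 257, 806]) cube([315, 63, 36]);
translate([535, 257, 1064]) cube([315, 63, 36]);
translate([535, 257, 1322]) cube([315, 63, 36]);
translate([535, 257, 1580]) cube([315, 63, 36]);
translate([535, 257, 1838]) cube([315, 63, 36]);
translate([535, 257, 2096]) cube([315, 63, 36]);


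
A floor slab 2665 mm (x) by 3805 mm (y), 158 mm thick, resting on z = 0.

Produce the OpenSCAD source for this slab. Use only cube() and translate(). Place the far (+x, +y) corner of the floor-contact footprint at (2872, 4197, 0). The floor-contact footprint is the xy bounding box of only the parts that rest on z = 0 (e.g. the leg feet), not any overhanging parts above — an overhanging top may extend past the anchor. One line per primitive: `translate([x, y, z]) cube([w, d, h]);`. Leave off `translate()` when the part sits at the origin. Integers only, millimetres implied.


translate([207, 392, 0]) cube([2665, 3805, 158]);


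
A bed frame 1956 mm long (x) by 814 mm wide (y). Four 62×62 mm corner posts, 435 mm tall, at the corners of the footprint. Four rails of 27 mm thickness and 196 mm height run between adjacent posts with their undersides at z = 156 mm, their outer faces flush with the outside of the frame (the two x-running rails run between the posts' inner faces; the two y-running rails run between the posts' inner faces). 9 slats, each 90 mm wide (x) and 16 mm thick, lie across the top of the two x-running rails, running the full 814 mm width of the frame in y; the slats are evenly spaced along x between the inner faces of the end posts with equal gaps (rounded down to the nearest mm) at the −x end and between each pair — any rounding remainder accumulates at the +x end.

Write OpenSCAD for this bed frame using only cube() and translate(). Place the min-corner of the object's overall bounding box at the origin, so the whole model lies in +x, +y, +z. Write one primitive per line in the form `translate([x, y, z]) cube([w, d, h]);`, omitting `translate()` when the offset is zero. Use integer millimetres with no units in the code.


cube([62, 62, 435]);
translate([0, 752, 0]) cube([62, 62, 435]);
translate([1894, 0, 0]) cube([62, 62, 435]);
translate([1894, 752, 0]) cube([62, 62, 435]);
translate([62, 0, 156]) cube([1832, 27, 196]);
translate([62, 787, 156]) cube([1832, 27, 196]);
translate([0, 62, 156]) cube([27, 690, 196]);
translate([1929, 62, 156]) cube([27, 690, 196]);
translate([164, 0, 352]) cube([90, 814, 16]);
translate([356, 0, 352]) cube([90, 814, 16]);
translate([548, 0, 352]) cube([90, 814, 16]);
translate([740, 0, 352]) cube([90, 814, 16]);
translate([932, 0, 352]) cube([90, 814, 16]);
translate([1124, 0, 352]) cube([90, 814, 16]);
translate([1316, 0, 352]) cube([90, 814, 16]);
translate([1508, 0, 352]) cube([90, 814, 16]);
translate([1700, 0, 352]) cube([90, 814, 16]);


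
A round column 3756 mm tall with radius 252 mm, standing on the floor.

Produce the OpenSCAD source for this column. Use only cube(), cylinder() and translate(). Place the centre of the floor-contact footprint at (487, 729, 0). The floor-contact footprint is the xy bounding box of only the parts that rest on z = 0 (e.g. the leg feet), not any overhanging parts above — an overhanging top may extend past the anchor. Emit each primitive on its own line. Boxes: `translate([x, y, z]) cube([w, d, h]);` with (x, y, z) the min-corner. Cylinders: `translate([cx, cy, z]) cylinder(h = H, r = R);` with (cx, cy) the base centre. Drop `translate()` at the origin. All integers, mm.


translate([487, 729, 0]) cylinder(h = 3756, r = 252);


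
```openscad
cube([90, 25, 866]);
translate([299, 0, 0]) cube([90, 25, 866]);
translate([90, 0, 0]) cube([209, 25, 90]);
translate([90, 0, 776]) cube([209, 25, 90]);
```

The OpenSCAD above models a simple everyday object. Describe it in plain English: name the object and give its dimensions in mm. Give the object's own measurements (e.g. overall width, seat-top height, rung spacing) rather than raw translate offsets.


A rectangular picture frame lying in the x–z plane (depth along y). The opening is 209 mm wide (x) by 686 mm tall (z), surrounded by a border 90 mm wide on all four sides. The frame is 25 mm deep and is made of two full-height vertical stiles with two horizontal rails fitted between them.


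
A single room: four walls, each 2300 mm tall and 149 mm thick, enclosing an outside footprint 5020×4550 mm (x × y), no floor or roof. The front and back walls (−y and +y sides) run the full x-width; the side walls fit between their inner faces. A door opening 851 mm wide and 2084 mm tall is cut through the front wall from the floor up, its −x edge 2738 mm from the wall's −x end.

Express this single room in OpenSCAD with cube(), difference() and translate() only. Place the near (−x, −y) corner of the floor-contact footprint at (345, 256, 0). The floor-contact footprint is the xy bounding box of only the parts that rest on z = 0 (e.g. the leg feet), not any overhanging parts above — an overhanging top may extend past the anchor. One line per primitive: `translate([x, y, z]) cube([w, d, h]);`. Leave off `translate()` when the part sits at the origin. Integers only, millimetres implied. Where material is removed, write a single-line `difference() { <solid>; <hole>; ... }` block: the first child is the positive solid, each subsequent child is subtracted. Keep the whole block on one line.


difference() { translate([345, 256, 0]) cube([5020, 149, 2300]); translate([3083, 256, 0]) cube([851, 149, 2084]); }
translate([345, 4657, 0]) cube([5020, 149, 2300]);
translate([345, 405, 0]) cube([149, 4252, 2300]);
translate([5216, 405, 0]) cube([149, 4252, 2300]);


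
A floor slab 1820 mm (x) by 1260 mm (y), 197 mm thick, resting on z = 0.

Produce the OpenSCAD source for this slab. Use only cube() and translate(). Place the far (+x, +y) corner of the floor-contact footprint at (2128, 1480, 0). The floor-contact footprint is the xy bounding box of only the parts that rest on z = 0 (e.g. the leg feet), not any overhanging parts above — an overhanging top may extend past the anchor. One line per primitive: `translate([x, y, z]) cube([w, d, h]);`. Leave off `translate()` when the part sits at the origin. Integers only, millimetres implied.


translate([308, 220, 0]) cube([1820, 1260, 197]);


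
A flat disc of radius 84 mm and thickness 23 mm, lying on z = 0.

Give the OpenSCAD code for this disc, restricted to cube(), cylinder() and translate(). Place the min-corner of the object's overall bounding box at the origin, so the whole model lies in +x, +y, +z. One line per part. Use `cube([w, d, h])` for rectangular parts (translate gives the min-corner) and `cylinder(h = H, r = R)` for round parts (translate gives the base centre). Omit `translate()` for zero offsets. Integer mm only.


translate([84, 84, 0]) cylinder(h = 23, r = 84);


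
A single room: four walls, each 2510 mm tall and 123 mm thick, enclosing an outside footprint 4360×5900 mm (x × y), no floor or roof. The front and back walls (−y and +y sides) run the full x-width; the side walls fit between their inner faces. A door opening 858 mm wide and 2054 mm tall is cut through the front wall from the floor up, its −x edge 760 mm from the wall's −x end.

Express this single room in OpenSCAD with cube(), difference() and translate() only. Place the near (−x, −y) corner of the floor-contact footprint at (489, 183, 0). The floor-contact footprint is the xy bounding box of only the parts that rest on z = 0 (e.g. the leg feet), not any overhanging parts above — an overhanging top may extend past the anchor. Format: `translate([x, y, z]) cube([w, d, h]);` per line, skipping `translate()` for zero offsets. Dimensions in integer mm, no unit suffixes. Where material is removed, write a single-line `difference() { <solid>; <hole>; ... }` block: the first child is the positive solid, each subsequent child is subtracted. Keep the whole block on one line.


difference() { translate([489, 183, 0]) cube([4360, 123, 2510]); translate([1249, 183, 0]) cube([858, 123, 2054]); }
translate([489, 5960, 0]) cube([4360, 123, 2510]);
translate([489, 306, 0]) cube([123, 5654, 2510]);
translate([4726, 306, 0]) cube([123, 5654, 2510]);


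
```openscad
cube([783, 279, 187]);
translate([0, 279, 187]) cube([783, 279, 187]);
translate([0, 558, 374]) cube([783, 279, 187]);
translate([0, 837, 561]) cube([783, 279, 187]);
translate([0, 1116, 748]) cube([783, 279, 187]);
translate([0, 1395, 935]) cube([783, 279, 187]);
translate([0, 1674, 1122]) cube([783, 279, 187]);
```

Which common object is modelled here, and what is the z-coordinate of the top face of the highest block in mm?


A staircase. The total rise is 1309 mm.

7 identical blocks, each offset up and back from the previous — a staircase. Each step is 187 mm tall and there are 7 of them, so the total rise is 7 × 187 = 1309 mm.


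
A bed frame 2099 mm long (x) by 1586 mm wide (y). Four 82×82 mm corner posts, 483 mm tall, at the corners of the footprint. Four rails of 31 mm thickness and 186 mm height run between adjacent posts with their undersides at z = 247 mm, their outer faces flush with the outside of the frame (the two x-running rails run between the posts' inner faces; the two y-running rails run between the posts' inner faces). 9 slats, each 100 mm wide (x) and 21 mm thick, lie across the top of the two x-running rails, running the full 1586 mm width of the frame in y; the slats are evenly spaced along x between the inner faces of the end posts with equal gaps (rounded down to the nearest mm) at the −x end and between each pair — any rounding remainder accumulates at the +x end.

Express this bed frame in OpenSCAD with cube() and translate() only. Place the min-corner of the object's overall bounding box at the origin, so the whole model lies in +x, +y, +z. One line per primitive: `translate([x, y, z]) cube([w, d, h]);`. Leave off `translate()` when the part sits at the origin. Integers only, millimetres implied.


cube([82, 82, 483]);
translate([0, 1504, 0]) cube([82, 82, 483]);
translate([2017, 0, 0]) cube([82, 82, 483]);
translate([2017, 1504, 0]) cube([82, 82, 483]);
translate([82, 0, 247]) cube([1935, 31, 186]);
translate([82, 1555, 247]) cube([1935, 31, 186]);
translate([0, 82, 247]) cube([31, 1422, 186]);
translate([2068, 82, 247]) cube([31, 1422, 186]);
translate([185, 0, 433]) cube([100, 1586, 21]);
translate([388, 0, 433]) cube([100, 1586, 21]);
translate([591, 0, 433]) cube([100, 1586, 21]);
translate([794, 0, 433]) cube([100, 1586, 21]);
translate([997, 0, 433]) cube([100, 1586, 21]);
translate([1200, 0, 433]) cube([100, 1586, 21]);
translate([1403, 0, 433]) cube([100, 1586, 21]);
translate([1606, 0, 433]) cube([100, 1586, 21]);
translate([1809, 0, 433]) cube([100, 1586, 21]);


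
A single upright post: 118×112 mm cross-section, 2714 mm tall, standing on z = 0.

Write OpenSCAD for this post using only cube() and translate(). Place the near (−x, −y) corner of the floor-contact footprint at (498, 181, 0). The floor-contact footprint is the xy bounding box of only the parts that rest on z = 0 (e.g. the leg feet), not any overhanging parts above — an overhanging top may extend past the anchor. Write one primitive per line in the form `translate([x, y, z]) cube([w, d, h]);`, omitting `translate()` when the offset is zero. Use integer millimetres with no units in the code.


translate([498, 181, 0]) cube([118, 112, 2714]);


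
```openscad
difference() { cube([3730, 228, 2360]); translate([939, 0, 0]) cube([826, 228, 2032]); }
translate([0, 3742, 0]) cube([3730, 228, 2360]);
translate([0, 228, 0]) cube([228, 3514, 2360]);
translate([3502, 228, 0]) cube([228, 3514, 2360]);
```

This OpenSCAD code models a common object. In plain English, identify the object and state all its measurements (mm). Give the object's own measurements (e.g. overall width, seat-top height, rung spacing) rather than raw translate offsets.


A single room: four walls, each 2360 mm tall and 228 mm thick, enclosing an outside footprint 3730×3970 mm (x × y), no floor or roof. The front and back walls (−y and +y sides) run the full x-width; the side walls fit between their inner faces. A door opening 826 mm wide and 2032 mm tall is cut through the front wall from the floor up, its −x edge 939 mm from the wall's −x end.


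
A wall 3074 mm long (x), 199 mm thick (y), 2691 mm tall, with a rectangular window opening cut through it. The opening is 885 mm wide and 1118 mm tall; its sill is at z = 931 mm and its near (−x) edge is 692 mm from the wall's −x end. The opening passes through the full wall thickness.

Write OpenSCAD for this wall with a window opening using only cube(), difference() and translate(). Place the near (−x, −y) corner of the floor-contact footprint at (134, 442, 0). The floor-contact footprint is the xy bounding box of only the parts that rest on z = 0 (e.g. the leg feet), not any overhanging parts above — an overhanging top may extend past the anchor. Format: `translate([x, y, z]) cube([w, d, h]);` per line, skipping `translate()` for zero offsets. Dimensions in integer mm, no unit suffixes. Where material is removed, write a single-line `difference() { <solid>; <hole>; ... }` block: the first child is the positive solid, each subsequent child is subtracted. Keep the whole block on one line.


difference() { translate([134, 442, 0]) cube([3074, 199, 2691]); translate([826, 442, 931]) cube([885, 199, 1118]); }


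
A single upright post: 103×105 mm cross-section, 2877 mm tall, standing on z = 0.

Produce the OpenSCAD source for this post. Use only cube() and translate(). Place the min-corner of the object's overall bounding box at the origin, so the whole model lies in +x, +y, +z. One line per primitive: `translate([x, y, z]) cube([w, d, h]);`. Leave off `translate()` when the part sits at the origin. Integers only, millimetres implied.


cube([103, 105, 2877]);


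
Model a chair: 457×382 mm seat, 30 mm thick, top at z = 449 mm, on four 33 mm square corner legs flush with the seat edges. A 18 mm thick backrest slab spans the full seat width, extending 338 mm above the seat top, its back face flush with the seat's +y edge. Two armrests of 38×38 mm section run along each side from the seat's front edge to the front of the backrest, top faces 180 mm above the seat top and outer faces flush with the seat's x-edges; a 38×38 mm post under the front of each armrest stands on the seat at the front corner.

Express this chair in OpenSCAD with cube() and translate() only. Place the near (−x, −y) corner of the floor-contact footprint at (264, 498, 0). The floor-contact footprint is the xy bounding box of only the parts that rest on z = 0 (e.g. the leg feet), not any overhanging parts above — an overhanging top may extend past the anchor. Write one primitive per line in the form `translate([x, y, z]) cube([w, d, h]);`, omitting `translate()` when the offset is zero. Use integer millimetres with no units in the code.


translate([264, 498, 419]) cube([457, 382, 30]);
translate([264, 498, 0]) cube([33, 33, 419]);
translate([688, 498, 0]) cube([33, 33, 419]);
translate([264, 847, 0]) cube([33, 33, 419]);
translate([688, 847, 0]) cube([33, 33, 419]);
translate([264, 862, 449]) cube([457, 18, 338]);
translate([264, 498, 591]) cube([38, 364, 38]);
translate([683, 498, 591]) cube([38, 364, 38]);
translate([264, 498, 449]) cube([38, 38, 142]);
translate([683, 498, 449]) cube([38, 38, 142]);


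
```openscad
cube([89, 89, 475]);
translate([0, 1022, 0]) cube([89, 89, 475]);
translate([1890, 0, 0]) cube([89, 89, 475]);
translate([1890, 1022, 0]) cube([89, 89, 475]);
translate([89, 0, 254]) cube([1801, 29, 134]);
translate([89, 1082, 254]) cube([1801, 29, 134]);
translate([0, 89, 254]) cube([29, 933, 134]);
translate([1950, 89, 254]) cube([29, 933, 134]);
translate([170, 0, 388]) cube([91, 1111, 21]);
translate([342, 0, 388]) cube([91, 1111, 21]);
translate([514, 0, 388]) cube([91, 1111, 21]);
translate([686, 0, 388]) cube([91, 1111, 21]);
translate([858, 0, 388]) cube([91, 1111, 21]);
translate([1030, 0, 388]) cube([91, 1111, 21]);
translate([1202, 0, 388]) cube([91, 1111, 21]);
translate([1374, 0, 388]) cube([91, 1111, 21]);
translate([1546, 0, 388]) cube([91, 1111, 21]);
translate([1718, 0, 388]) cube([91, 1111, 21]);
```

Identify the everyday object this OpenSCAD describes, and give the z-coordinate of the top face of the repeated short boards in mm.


A bed frame. The slat-top height is 409 mm.

Four posts, four rails, and a row of slats — a bed frame. Slats sit on the rails at z = 254 + 134 = 388; with slat thickness 21, the top is 409 mm.


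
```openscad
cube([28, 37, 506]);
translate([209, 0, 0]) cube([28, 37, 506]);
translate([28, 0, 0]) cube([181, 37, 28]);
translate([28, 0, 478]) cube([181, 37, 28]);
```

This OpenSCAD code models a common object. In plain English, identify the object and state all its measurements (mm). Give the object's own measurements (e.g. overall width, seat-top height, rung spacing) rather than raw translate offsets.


A rectangular picture frame lying in the x–z plane (depth along y). The opening is 181 mm wide (x) by 450 mm tall (z), surrounded by a border 28 mm wide on all four sides. The frame is 37 mm deep and is made of two full-height vertical stiles with two horizontal rails fitted between them.


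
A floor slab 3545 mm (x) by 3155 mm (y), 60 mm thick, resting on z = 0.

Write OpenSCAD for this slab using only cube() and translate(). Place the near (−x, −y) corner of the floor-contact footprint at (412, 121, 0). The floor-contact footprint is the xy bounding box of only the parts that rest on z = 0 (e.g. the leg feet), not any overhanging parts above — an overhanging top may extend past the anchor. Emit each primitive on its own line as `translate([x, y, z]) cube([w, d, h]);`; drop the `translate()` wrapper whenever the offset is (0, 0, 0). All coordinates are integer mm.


translate([412, 121, 0]) cube([3545, 3155, 60]);


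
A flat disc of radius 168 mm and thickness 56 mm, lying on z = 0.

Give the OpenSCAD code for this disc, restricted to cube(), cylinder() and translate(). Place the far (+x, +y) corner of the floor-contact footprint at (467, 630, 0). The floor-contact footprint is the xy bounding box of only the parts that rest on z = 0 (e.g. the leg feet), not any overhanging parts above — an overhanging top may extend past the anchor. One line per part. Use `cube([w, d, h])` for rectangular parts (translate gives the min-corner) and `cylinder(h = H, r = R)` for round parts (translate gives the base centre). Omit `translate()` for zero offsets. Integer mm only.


translate([299, 462, 0]) cylinder(h = 56, r = 168);


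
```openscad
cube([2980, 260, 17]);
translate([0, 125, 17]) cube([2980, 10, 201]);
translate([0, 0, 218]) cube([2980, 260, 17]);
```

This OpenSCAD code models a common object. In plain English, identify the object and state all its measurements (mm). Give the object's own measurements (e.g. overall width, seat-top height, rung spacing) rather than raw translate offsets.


An I-beam lying along x, 2980 mm long. Overall section height 235 mm. Two flanges 260 mm wide (y) and 17 mm thick, one on the floor and one at the top; a web 10 mm thick runs between them, centred on the flange width.
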